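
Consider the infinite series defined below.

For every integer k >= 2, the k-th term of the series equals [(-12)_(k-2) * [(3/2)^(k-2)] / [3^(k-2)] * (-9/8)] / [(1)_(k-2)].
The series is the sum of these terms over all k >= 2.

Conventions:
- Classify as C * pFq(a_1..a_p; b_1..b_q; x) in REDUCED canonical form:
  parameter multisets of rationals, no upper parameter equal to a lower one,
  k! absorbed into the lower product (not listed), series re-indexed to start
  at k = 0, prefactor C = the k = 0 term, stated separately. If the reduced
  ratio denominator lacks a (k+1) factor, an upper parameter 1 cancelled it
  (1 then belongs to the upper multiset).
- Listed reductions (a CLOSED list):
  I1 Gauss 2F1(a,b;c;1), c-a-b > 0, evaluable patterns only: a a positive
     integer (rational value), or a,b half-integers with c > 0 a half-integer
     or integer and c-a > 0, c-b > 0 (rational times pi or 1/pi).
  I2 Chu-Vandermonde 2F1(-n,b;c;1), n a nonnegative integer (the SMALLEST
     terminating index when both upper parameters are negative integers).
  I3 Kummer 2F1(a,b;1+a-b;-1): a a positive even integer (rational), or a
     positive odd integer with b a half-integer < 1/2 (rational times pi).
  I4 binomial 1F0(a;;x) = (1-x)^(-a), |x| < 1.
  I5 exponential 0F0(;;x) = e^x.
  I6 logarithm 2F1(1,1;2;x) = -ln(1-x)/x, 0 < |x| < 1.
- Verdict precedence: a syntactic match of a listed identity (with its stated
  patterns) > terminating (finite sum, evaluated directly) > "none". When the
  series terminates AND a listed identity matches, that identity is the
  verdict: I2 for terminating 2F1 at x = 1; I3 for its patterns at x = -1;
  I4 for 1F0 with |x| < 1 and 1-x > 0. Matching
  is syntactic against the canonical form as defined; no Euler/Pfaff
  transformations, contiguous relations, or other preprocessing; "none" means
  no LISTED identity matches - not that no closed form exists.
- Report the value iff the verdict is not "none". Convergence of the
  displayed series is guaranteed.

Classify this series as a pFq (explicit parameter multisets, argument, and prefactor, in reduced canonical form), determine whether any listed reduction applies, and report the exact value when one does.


The series (x = 1/2) is 1F0: upper {-12}, lower {-}, prefactor -9/8. Verdict: binomial (I4) applies (the 1F0 binomial series: exponent 12, x = 1/2). Value: -9/32768.

Key step: t_0 being -9/8, (1)_k (C = -9/8) is k! itself.
Step ratio: r(k) = (1/2) * (k-12) / [(k+1)] - rational; roots negated = parameters, x = (1/2), C = -9/8.


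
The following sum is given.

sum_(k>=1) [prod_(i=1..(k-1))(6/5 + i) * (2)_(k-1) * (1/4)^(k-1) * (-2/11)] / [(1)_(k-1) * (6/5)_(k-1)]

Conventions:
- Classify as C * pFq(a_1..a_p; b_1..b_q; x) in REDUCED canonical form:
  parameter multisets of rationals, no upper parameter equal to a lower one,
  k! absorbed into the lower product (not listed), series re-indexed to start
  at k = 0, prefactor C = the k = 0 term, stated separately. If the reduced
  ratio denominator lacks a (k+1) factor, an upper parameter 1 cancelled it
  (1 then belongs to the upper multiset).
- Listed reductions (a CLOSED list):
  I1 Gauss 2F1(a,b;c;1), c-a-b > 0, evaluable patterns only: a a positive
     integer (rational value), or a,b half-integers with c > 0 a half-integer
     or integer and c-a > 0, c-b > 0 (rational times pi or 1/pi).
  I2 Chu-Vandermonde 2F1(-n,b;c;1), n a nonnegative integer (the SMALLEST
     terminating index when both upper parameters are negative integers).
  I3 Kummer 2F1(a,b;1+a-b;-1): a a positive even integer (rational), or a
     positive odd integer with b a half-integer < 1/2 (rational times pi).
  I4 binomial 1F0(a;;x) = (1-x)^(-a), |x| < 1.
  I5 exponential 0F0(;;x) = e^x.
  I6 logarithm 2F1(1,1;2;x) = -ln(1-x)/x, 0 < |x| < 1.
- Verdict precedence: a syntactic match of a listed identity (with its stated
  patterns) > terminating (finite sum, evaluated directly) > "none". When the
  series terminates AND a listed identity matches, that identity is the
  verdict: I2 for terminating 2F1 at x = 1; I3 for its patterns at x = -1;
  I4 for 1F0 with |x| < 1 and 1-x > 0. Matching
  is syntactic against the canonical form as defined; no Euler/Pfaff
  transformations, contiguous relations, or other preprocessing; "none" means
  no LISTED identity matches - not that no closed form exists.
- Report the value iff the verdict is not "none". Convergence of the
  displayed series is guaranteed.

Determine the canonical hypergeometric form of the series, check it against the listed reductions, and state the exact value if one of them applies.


The series (x = 1/4) is 2F1: upper {2, 11/5}, lower {6/5}, prefactor -2/11. Verdict: none here - no I1-I6 shape fits x = 1/4 with lower {6/5}.

Structural cue: t_0 being -2/11, the running product (C = -2/11) telescopes to a rising factorial.
Consecutive-term ratio: r(k) = (1/4) * (k+2) (k+11/5) / [(k+6/5) (k+1)] - rational; roots negated = parameters, x = (1/4), C = -2/11.


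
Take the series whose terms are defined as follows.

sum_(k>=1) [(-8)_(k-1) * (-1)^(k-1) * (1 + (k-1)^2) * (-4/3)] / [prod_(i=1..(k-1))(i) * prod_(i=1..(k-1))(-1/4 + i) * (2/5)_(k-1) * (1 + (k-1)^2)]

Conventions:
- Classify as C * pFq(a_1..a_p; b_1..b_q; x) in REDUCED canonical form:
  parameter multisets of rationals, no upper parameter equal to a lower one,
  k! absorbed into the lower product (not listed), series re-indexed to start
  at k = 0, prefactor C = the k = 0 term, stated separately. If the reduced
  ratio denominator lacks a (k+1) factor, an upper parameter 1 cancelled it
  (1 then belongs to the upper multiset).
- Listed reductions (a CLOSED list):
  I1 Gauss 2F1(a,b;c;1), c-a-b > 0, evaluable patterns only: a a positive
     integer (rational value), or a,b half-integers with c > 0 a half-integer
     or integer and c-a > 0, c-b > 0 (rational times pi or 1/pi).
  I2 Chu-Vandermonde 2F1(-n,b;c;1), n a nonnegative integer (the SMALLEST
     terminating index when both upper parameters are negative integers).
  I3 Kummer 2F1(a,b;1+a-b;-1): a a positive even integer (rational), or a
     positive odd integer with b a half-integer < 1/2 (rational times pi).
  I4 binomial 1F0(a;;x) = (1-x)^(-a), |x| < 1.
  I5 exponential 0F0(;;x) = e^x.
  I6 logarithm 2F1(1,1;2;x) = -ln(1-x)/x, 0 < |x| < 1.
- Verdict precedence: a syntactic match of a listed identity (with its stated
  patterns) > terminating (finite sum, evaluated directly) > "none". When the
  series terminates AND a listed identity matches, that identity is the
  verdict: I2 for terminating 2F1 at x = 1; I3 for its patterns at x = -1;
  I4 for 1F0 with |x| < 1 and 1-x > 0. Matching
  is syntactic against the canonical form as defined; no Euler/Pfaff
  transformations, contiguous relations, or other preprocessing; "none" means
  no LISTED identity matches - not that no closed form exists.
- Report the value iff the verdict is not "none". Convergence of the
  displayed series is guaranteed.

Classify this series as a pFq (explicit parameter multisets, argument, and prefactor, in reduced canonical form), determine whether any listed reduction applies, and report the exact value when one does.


The series (x = -1) is 1F2: upper {-8}, lower {2/5, 3/4}, prefactor -4/3. Verdict: terminating. With -8 upstairs the series is a 9-term polynomial sum; evaluated term by term. Hence: -312172715991214004/2983237116836823.

Key step: t_0 being -4/3, the product of the first k integers (C = -4/3) is k!.
Adjacent-term ratio: r(k) = (-1) * (k-8) / [(k+2/5) (k+3/4) (k+1)] - rational in k, leading ratio (-1); with t_0 = -4/3, classification follows.


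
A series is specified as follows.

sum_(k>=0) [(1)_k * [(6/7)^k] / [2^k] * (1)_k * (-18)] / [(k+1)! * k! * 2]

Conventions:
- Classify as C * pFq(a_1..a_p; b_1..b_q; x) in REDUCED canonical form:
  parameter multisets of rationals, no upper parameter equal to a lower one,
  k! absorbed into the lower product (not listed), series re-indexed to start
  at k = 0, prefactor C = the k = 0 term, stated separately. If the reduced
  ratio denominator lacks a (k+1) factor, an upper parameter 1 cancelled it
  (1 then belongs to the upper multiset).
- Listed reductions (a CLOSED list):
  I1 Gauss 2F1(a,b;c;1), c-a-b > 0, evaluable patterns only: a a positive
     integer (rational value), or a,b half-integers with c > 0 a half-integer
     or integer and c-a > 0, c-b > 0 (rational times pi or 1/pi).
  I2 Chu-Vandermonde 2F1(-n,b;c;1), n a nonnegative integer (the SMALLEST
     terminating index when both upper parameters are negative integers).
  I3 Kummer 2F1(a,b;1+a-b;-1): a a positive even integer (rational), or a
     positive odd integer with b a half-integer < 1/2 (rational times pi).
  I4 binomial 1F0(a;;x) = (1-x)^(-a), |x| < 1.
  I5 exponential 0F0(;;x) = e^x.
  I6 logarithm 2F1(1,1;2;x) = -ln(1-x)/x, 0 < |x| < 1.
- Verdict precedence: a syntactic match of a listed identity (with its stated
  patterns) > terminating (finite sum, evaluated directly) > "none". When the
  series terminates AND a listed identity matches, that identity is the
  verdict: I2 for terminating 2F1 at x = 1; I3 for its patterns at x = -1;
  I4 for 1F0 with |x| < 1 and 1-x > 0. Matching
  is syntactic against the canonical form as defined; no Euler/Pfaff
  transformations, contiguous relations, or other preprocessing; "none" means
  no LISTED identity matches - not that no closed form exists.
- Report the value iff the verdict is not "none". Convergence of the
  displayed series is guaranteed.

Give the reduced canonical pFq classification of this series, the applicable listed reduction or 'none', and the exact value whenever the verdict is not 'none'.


Classification (C = -9): 2F1 with upper {1, 1}, lower {2}, argument x = 3/7. Verdict: logarithm (I6) applies (the logarithm: parameters (1,1;2), x = 3/7). Value: 21 * ln(4/7).

Key step: t_0 being -9, the constant factors (C = -9) combine into one prefactor.
Ratio: r(k) = (3/7) * (k+1) (k+1) / [(k+2) (k+1)] - rational in k, leading ratio (3/7); with t_0 = -9, classification follows.


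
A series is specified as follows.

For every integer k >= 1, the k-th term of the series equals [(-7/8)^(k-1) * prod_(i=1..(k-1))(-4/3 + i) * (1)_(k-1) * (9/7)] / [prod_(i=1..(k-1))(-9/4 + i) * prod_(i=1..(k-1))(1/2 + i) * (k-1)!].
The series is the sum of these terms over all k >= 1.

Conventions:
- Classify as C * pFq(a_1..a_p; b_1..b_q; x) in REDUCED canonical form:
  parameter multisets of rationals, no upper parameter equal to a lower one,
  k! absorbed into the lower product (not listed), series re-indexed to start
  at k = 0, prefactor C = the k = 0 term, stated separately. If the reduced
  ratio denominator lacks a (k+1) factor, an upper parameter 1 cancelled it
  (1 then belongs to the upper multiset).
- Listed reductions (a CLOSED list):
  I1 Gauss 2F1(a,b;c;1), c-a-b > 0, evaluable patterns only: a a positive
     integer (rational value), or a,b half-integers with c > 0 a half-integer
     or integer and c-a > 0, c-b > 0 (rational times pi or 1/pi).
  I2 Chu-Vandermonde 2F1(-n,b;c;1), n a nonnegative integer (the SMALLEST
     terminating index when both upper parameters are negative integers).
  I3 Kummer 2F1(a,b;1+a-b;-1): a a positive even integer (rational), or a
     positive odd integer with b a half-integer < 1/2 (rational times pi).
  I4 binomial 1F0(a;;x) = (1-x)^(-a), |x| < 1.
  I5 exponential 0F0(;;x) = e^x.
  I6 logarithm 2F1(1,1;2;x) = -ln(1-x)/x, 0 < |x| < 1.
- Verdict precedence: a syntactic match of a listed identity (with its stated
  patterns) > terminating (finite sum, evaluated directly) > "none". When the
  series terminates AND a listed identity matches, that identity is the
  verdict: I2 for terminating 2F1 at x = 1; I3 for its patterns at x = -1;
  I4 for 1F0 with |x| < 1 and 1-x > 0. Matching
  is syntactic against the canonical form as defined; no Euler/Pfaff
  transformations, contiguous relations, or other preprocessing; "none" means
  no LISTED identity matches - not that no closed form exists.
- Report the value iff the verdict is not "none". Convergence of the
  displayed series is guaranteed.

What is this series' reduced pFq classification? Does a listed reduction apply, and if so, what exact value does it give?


With C = 9/7: the canonical form is 2F2(-1/3, 1; -5/4, 3/2; -7/8). Verdict: none. A 2F2 with upper {-1/3, 1} fits none of I1-I6 at x = -7/8; the sum runs forever.

First insight: from the first term 9/7: the running product (prefactor 9/7) telescopes to a rising factorial.
Consecutive-term ratio: r(k) = (-7/8) * (k-1/3) (k+1) / [(k-5/4) (k+3/2) (k+1)] ; factor over Q: parameters, x = (-7/8), and C = 9/7.


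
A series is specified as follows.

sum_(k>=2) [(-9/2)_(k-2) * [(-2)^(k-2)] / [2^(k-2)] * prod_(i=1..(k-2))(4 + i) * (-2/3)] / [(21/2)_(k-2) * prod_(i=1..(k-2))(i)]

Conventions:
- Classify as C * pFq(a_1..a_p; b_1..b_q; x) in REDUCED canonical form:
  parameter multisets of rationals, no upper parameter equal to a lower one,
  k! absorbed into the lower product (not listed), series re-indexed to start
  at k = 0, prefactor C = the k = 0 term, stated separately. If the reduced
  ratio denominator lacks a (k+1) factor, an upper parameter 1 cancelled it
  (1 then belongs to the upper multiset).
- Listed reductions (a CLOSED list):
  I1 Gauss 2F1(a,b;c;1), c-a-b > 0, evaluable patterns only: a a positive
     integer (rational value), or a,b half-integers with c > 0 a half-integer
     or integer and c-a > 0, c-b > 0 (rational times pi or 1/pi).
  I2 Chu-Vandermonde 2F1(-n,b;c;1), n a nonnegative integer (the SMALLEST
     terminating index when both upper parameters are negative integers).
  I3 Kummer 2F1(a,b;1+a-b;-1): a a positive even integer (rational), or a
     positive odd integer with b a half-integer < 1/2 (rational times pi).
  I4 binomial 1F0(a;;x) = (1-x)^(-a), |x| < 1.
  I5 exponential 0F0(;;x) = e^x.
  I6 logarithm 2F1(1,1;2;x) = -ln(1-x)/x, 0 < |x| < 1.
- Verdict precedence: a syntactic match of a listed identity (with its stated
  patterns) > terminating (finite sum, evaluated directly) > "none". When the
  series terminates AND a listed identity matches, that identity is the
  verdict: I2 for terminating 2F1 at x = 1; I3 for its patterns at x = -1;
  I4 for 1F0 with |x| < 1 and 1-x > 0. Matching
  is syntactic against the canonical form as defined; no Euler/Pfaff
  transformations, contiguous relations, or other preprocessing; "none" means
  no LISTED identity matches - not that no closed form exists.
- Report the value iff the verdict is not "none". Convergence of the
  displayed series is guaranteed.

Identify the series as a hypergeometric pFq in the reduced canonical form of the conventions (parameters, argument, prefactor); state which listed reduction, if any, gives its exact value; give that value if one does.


This is -2/3 * 2F1(-9/2, 5; 21/2; -1) in reduced canonical form. Verdict: Kummer (I3) applies (x = -1; c = 21/2 equals 1+a-b for upper {-9/2, 5}: listed pattern). Its exact value is (-692835/524288) * pi.

Structural cue: t_0 = -2/3 here, and the two k-th powers (C = -2/3, x = -1) combine into one argument.
Consecutive-term ratio: r(k) = (-1) * (k-9/2) (k+5) / [(k+21/2) (k+1)] - rational in k, leading ratio (-1); with t_0 = -2/3, classification follows.


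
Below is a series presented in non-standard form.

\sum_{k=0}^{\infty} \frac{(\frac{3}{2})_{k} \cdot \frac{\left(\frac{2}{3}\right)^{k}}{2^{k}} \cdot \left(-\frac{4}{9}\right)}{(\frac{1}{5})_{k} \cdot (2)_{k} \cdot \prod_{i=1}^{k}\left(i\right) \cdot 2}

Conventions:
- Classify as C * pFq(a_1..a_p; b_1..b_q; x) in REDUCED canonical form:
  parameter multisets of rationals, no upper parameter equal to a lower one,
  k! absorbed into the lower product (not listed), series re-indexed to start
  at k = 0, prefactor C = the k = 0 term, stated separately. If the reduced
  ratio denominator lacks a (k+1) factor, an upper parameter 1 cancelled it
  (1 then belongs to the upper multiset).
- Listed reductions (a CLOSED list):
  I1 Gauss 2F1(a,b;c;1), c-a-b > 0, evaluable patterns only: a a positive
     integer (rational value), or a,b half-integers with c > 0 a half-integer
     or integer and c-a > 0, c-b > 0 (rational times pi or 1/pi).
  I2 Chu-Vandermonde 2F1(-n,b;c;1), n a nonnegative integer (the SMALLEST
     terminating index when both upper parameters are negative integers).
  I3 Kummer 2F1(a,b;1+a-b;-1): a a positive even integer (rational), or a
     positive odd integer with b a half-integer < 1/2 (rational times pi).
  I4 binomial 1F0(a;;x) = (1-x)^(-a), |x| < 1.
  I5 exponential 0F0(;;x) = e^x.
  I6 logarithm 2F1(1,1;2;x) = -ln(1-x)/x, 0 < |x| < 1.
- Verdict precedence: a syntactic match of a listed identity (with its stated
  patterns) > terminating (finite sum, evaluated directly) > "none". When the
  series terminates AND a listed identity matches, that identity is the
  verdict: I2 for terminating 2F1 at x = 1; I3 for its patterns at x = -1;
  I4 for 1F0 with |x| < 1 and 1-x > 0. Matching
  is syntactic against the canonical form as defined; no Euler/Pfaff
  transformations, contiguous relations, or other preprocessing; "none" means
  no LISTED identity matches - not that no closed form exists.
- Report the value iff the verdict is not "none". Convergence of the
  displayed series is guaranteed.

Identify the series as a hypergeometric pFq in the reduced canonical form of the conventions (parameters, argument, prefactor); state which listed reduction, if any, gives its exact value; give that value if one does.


The series (x = \frac{1}{3}) is 1F2: upper {\frac{3}{2}}, lower {\frac{1}{5}, 2}, prefactor -\frac{2}{9}. Verdict: none (x = \frac{1}{3}): each listed identity misses the multisets {\frac{3}{2}} ; {\frac{1}{5}, 2}.

Structural cue: x = \frac{1}{3} and the constant factors (C = -2/9) combine into one prefactor.
Adjacent-term ratio: r(k) = \frac{1}{3} * (k+\frac{3}{2}) / [(k+\frac{1}{5}) (k+2) (k+1)] - rational in k, leading ratio \frac{1}{3}; with t_0 = -\frac{2}{9}, classification follows.


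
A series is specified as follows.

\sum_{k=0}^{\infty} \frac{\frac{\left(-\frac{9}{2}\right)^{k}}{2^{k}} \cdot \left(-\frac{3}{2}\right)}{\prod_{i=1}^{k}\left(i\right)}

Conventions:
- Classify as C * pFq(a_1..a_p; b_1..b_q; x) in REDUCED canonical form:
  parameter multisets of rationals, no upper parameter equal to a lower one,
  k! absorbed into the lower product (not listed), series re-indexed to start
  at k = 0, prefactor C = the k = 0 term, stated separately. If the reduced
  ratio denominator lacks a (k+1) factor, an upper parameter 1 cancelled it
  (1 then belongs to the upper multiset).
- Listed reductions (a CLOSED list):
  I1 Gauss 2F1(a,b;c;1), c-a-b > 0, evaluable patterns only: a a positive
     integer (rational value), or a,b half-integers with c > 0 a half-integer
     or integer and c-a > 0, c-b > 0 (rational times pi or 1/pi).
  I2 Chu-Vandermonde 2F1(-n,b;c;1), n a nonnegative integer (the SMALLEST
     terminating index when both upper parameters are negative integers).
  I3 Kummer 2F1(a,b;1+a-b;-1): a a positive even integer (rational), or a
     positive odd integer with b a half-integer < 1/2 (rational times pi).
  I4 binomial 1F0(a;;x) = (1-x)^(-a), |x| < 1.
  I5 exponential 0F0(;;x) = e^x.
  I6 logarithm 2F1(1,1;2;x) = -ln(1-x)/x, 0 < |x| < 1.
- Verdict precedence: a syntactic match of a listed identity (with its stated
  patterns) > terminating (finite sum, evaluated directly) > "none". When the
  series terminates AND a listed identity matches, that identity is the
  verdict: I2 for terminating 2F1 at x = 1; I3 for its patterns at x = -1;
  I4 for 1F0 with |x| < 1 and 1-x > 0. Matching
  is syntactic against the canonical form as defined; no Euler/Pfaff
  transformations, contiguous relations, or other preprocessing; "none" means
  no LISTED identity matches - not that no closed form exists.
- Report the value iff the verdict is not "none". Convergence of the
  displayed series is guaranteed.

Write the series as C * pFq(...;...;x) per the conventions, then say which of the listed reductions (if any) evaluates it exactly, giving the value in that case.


Canonical form: C = -\frac{3}{2} times 0F0 with upper {-}, lower {-}, x = -\frac{9}{4}. Verdict: the I5 exponential reduction fires (the 0F0 exponential series at x = -\frac{9}{4}). Its exact value is \left(-\frac{3}{2}\right) \cdot e^{-\frac{9}{4}}.

Key observation: t_0 = -\frac{3}{2} here, and the two k-th powers (C = -3/2) combine into one argument.
Step ratio: r(k) = -\frac{9}{4} * 1 / [(k+1)] - rational; roots negated = parameters, x = -\frac{9}{4}, C = -\frac{3}{2}.


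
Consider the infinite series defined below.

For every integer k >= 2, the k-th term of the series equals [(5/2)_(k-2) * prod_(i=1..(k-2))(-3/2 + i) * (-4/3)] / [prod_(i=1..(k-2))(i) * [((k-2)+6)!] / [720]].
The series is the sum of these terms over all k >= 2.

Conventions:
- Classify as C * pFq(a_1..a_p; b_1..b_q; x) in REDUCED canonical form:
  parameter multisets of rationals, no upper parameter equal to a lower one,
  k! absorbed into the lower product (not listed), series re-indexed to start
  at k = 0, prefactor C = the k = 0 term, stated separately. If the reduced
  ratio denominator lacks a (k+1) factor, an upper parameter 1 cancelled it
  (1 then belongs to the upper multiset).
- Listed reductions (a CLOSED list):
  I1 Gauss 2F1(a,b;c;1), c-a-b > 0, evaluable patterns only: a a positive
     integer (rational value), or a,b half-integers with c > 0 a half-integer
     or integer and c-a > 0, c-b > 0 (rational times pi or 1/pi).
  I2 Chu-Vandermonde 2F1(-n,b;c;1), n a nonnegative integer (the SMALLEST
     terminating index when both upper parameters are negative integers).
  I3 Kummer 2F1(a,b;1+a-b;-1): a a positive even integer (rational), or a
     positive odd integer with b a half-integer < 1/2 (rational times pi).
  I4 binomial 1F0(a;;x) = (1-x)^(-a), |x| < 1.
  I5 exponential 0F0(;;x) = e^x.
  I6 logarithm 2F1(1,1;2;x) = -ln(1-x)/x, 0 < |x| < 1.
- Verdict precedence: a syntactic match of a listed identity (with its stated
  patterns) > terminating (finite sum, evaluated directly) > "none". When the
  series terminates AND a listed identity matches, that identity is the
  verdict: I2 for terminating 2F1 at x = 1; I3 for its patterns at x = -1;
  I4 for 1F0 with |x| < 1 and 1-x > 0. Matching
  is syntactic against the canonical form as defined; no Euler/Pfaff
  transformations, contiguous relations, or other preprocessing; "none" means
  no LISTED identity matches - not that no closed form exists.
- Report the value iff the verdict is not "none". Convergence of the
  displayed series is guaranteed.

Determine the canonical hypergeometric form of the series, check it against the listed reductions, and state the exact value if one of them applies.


Classification (C = -4/3): 2F1 with upper {-1/2, 5/2}, lower {7}, argument x = 1. Verdict: Gauss's theorem I1 (half-integer case) applies (x = 1; upper {-1/2, 5/2} half-integers, c = 7 in the evaluable pattern). Exact value: (-1048576/315315) / pi.

Key step: from the first term -4/3: the denominator's factorial ratio (C = -4/3) is a lower Pochhammer.
Ratio: r(k) = 1 * (k-1/2) (k+5/2) / [(k+7) (k+1)] - rational in k. x = 1; t_0 = -4/3; negate the roots.


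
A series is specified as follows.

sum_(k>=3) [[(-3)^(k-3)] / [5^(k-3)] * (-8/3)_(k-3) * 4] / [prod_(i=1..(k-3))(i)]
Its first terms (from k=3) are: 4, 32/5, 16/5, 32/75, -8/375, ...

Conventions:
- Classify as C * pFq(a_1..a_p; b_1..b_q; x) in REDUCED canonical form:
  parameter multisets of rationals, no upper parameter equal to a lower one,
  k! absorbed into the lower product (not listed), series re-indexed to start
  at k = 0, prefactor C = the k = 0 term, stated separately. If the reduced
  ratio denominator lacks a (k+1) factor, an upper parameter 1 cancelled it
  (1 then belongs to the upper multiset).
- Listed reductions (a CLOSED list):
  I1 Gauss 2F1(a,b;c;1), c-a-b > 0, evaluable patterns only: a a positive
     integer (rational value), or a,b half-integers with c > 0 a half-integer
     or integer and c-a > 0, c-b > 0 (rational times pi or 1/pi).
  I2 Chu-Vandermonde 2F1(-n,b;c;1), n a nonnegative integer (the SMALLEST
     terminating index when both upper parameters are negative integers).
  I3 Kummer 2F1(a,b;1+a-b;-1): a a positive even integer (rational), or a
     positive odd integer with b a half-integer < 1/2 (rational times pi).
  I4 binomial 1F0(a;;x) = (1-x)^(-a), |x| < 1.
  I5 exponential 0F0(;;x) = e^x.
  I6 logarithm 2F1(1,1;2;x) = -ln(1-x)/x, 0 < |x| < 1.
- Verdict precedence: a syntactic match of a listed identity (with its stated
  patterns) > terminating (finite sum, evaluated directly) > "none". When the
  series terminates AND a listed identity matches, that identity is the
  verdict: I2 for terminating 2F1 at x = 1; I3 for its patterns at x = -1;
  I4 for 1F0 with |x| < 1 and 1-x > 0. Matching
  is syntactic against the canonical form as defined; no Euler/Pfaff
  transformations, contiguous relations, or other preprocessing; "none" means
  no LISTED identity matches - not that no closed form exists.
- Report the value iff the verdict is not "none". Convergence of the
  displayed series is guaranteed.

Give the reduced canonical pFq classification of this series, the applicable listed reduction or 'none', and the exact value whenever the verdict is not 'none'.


Reduced: x = -3/5, 1F0, upper = {-8/3}, lower = {-}, C = 4. Verdict (x = -3/5): the binomial series (I4) applies (the 1F0 binomial series: exponent 8/3, x = -3/5). Exact value: 4 * (8/5)^(8/3).

Structural cue: t_0 being 4, the product of the first k integers (prefactor 4) is k!.
Consecutive-term ratio: r(k) = (-3/5) * (k-8/3) / [(k+1)] - poly over poly, x = (-3/5) from leading terms; C = 4 at k = 0.


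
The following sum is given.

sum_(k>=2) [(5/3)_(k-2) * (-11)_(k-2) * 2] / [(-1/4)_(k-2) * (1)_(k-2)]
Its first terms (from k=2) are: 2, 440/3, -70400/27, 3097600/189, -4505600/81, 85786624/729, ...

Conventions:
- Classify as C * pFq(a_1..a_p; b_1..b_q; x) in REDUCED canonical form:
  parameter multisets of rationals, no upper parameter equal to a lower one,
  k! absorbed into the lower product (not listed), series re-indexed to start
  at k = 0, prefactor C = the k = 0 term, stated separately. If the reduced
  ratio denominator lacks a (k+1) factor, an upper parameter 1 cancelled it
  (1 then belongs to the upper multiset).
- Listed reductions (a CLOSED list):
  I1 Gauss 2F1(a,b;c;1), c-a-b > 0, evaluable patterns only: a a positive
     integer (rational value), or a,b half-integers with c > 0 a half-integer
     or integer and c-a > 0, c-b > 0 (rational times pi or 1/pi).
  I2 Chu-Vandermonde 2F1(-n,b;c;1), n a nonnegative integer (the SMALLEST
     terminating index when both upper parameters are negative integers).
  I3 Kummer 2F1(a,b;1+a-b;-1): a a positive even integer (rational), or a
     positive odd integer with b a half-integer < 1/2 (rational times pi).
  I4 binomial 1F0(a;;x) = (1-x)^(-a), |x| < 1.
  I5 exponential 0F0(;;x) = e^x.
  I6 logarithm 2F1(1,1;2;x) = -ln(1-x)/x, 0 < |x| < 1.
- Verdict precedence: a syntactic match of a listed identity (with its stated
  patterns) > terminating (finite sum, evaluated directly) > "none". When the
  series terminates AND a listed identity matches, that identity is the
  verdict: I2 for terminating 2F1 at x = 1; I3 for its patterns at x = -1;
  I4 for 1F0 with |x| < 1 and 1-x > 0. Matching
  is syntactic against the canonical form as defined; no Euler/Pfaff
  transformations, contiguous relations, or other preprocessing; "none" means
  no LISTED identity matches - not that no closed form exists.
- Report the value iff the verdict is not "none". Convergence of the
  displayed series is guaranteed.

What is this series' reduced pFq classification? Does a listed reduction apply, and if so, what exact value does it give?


This is 2 * 2F1(-11, 5/3; -1/4; 1) in reduced canonical form. Verdict: Chu-Vandermonde (I2) fires (terminating 2F1 at x = 1 with n = 11, b = 5/3, c = -1/4). Hence: -2716908890/76063556007.

First insight: with t_0 = 2, (1)_k (C = 2, x = 1) is k! itself.
Adjacent-term ratio: r(k) = 1 * (k-11) (k+5/3) / [(k-1/4) (k+1)] - poly over poly, x = 1 from leading terms; C = 2 at k = 0.


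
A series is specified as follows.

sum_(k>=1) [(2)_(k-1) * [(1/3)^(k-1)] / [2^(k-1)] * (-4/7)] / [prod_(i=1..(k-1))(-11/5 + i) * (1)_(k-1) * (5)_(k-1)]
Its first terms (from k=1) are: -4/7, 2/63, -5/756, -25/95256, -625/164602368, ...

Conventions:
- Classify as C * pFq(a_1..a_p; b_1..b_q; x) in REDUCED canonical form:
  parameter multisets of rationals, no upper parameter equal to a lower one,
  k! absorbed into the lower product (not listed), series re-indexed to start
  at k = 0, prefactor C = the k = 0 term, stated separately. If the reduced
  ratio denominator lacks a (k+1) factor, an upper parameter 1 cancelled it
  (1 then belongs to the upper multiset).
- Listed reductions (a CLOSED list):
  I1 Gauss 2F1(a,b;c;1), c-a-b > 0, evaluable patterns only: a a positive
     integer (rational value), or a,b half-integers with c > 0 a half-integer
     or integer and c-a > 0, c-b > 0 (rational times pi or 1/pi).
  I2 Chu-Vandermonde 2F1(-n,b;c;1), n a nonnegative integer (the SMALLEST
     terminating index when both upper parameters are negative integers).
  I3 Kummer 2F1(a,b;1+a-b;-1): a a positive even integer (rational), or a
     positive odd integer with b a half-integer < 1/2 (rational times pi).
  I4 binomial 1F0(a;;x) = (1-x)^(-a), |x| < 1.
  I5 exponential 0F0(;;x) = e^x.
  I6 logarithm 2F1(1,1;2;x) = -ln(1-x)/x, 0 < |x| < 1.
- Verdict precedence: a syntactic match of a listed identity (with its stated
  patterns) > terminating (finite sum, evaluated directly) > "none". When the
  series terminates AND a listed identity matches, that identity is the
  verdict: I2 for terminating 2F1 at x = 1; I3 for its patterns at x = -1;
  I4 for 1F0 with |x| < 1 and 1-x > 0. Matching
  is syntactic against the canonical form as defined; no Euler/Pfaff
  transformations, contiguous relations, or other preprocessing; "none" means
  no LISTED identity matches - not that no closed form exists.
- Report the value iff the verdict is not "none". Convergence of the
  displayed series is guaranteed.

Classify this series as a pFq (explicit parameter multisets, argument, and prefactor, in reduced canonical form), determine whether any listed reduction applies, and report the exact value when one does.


First insight: t_0 being -4/7, the two k-th powers (C = -4/7) combine into one argument.
Adjacent-term ratio: r(k) = (1/6) * (k+2) / [(k-6/5) (k+5) (k+1)] - rational in k, leading ratio (1/6); with t_0 = -4/7, classification follows.

Prefactor -4/7, argument 1/6: 1F2 with upper {2} over lower {-6/5, 5}. Verdict: none. Every listed pattern misses the 1F2 form at 1/6, upper {2}.


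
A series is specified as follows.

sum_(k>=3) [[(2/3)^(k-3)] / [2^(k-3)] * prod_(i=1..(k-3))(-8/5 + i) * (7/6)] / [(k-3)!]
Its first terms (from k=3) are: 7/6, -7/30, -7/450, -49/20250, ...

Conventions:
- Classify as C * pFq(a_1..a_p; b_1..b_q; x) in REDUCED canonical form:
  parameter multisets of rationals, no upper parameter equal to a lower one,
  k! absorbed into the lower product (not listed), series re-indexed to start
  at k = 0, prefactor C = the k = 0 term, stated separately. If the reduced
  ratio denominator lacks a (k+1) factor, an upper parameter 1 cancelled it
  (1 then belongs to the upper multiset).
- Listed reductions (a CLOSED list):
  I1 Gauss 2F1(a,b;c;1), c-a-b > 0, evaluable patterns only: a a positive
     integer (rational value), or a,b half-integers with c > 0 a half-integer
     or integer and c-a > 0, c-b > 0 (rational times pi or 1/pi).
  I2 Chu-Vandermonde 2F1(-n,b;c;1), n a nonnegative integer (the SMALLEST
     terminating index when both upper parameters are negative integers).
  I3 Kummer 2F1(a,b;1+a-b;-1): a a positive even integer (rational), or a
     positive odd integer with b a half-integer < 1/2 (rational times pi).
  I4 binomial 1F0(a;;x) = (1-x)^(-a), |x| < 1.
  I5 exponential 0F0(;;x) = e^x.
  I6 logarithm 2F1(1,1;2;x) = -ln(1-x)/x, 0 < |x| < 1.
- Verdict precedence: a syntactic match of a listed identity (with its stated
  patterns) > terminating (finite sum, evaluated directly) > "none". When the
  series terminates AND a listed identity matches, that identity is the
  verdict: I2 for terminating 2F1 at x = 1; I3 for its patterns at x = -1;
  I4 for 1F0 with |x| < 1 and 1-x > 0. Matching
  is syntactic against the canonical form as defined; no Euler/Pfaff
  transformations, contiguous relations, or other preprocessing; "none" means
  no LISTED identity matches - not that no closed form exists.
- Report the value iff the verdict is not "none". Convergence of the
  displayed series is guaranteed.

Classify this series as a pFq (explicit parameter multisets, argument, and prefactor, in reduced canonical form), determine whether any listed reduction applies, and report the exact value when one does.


This is 7/6 * 1F0(-3/5; -; 1/3) in reduced canonical form. Verdict: the I4 binomial reduction applies (the 1F0 binomial series: exponent 3/5, x = 1/3). Its exact value is (7/6) * (2/3)^(3/5).

Key step: x = (1/3) and the running product (C = 7/6, x = 1/3) telescopes to a rising factorial.
Step ratio: r(k) = (1/3) * (k-3/5) / [(k+1)] - poly over poly, x = (1/3) from leading terms; C = 7/6 at k = 0.


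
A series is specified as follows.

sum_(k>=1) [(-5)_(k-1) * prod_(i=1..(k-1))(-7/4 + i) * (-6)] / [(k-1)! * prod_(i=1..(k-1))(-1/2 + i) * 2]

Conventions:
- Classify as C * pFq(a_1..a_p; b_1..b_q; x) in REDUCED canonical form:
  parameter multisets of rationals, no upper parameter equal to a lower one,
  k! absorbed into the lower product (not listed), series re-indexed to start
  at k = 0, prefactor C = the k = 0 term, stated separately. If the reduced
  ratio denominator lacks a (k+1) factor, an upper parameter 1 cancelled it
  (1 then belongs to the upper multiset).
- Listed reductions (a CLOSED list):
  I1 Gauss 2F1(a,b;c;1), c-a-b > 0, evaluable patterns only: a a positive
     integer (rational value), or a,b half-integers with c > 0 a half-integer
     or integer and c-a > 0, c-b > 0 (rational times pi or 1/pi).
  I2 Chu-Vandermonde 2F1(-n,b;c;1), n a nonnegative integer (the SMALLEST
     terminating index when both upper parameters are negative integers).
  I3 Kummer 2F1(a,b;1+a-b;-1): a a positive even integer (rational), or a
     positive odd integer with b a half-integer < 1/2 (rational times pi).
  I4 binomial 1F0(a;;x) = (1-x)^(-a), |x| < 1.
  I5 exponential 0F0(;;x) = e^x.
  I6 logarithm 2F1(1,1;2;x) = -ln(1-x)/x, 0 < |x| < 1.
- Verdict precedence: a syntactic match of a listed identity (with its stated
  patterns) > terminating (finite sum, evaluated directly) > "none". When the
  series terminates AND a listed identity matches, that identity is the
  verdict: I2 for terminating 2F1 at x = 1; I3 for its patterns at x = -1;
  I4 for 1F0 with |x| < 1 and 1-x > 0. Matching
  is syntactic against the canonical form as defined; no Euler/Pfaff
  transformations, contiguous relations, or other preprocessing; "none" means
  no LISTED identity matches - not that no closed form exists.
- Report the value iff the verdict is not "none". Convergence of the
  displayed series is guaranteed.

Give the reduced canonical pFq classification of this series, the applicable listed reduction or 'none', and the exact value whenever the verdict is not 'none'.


The tell: with t_0 = -3, the running product (prefactor -3) telescopes to a rising factorial.
Step ratio: r(k) = 1 * (k-5) (k-3/4) / [(k+1/2) (k+1)] - rational in k, leading ratio 1; with t_0 = -3, classification follows.

Classification (C = -3): 2F1 with upper {-5, -3/4}, lower {1/2}, argument x = 1. Verdict: Chu-Vandermonde (I2) applies (terminating 2F1 at x = 1 with n = 5, b = -3/4, c = 1/2). Its exact value is -663/32.


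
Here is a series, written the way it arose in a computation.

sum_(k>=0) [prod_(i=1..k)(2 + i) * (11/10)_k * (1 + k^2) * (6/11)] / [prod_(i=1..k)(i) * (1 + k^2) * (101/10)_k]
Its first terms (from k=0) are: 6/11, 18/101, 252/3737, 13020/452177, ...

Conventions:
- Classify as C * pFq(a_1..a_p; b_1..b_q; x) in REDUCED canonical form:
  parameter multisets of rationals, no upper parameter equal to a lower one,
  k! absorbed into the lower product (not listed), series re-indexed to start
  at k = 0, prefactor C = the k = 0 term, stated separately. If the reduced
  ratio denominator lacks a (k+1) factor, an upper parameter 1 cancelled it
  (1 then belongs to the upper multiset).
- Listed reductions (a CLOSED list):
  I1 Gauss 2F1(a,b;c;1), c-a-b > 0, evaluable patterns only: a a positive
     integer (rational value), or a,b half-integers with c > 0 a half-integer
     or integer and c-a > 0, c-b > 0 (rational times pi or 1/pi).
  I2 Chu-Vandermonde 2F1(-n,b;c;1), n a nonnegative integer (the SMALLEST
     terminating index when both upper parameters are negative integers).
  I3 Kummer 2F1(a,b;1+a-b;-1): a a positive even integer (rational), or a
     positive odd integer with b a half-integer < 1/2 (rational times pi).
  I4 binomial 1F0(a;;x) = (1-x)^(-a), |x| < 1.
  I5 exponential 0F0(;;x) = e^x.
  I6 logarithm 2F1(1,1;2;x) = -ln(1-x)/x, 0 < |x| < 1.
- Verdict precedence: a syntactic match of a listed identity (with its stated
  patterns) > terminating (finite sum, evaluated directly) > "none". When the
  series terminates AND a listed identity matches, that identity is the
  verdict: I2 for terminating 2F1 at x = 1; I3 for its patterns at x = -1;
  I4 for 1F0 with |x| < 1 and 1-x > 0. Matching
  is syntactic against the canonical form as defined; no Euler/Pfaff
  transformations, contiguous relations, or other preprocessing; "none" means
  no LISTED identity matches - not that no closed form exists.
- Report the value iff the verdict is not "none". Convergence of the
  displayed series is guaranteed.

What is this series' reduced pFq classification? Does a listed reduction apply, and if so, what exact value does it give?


At argument 1: a 2F1 with upper {11/10, 3}, lower {101/10}, scaled by C = 6/11. Verdict: the Gauss summation I1 fires (x = 1: the Gamma ratio telescopes since c-a-b = 6 > 0 and a = 3 in Z>0). Hence: 74763/88000.

Structural cue: x = 1 and the product of the first k integers (prefactor 6/11) is k!.
Adjacent-term ratio: r(k) = 1 * (k+11/10) (k+3) / [(k+101/10) (k+1)] ; factor over Q: parameters, x = 1, and C = 6/11.


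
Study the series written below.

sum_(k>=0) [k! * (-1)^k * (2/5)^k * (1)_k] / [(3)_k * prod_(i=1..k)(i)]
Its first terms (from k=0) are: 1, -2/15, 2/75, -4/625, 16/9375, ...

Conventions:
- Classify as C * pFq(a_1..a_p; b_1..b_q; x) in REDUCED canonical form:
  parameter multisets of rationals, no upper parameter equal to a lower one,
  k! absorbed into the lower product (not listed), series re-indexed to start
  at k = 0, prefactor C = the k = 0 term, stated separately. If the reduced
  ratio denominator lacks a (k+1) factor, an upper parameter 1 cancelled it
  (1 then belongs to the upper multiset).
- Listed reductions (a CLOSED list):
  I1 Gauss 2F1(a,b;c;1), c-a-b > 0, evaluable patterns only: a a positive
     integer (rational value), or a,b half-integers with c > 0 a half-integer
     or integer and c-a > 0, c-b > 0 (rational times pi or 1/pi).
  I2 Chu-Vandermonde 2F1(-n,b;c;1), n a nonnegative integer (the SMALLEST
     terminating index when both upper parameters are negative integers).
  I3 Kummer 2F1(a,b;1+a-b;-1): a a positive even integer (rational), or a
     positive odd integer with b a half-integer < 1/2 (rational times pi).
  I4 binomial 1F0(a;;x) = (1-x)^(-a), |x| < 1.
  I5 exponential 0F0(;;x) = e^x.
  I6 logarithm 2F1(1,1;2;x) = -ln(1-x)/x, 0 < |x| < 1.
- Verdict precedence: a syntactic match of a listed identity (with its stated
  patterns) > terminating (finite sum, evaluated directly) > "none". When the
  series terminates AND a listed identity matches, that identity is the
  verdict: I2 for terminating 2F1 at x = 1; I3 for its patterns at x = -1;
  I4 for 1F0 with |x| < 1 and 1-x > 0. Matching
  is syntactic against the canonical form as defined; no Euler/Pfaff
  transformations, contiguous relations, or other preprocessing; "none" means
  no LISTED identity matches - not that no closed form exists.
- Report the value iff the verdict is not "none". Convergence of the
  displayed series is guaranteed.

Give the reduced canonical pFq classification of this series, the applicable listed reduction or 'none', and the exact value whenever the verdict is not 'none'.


Classification (C = 1): 2F1 with upper {1, 1}, lower {3}, argument x = -2/5. Verdict: none here - no I1-I6 shape fits x = -2/5 with lower {3}.

Key observation: x = (-2/5) and the product of the first k integers (C = 1) is k!.
Step ratio: r(k) = (-2/5) * (k+1) (k+1) / [(k+3) (k+1)] ; factor over Q: parameters, x = (-2/5), and C = 1.
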